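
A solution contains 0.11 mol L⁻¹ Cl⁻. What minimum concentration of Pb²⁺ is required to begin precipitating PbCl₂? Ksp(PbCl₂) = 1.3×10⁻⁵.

The threshold for precipitation is Q = Ksp.
PbCl₂(s) ⇌ Pb²⁺(aq) + 2 Cl⁻(aq)
Ksp = [Pb²⁺][Cl⁻]^2 = [Pb²⁺](0.11)^2
[Pb²⁺] = 1.3×10⁻⁵ / (0.11)^2 = 1.1×10⁻³
[Pb²⁺] = 1.1×10⁻³ mol L⁻¹

1.1×10⁻³ M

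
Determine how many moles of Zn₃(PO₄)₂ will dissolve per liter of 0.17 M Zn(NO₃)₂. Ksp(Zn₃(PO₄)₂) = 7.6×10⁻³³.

6.2×10⁻¹⁶ M

Zn₃(PO₄)₂(s) ⇌ 3 Zn²⁺(aq) + 2 PO₄³⁻(aq)
Zn²⁺ is already present at 0.17 M. If s mol/L of Zn₃(PO₄)₂ dissolves, [PO₄³⁻] = 2s while [Zn²⁺] ≈ 0.17 M.
Ksp = [Zn²⁺]^3[PO₄³⁻]^2 = (0.17)^3(2s)^2
(2s)^2 = 7.6×10⁻³³ / (0.17)^3 = 1.5×10⁻³⁰
s = 6.2×10⁻¹⁶ M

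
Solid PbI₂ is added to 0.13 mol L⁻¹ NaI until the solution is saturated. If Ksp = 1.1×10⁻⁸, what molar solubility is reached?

6.5×10⁻⁷ M

PbI₂(s) ⇌ Pb²⁺(aq) + 2 I⁻(aq)
The solution already contains I⁻ at 0.13 mol L⁻¹. Let s be the molar solubility of PbI₂.
[I⁻] ≈ 0.13 mol L⁻¹ (common ion dominates); [Pb²⁺] = s.
Ksp = [Pb²⁺][I⁻]^2 = s(0.13)^2
s = 1.1×10⁻⁸ / (0.13)^2 = 6.5×10⁻⁷
s = 6.5×10⁻⁷ mol L⁻¹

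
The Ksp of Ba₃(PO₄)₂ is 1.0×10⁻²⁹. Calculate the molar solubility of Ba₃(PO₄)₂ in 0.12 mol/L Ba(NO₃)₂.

3.8×10⁻¹⁴ M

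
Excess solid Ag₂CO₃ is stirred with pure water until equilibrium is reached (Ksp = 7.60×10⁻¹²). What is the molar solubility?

Ag₂CO₃(s) ⇌ 2 Ag⁺(aq) + CO₃²⁻(aq)
Call the molar solubility s, so that [Ag⁺] = 2s and [CO₃²⁻] = s.
Ksp = [Ag⁺]^2[CO₃²⁻] = (2s)^2 · s = 4s^3
4s^3 = 7.60×10⁻¹²  ⇒  s^3 = 1.90×10⁻¹²
Taking the 3rd root, s = 1.24×10⁻⁴ mol/L.

1.24×10⁻⁴ M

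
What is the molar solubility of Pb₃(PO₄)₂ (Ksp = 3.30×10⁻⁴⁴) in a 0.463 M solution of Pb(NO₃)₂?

2.88×10⁻²² M

Pb₃(PO₄)₂(s) ⇌ 3 Pb²⁺(aq) + 2 PO₄³⁻(aq)
Let s be the solubility of Pb₃(PO₄)₂ here. The common ion gives [Pb²⁺] ≈ 0.463 M, and [PO₄³⁻] = 2s.
Ksp = [Pb²⁺]^3[PO₄³⁻]^2 = (0.463)^3(2s)^2
(2s)^2 = 3.30×10⁻⁴⁴ / (0.463)^3 = 3.32×10⁻⁴³
s = 2.88×10⁻²² M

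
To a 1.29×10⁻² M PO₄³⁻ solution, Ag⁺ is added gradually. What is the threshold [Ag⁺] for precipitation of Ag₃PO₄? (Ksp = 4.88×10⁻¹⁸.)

Each salt precipitates once Q = Ksp for that salt.
Ag₃PO₄(s) ⇌ 3 Ag⁺(aq) + PO₄³⁻(aq)
Ksp = [Ag⁺]^3[PO₄³⁻] = [Ag⁺]^3(1.29×10⁻²)
[Ag⁺]^3 = 4.88×10⁻¹⁸ / (1.29×10⁻²) = 3.78×10⁻¹⁶
[Ag⁺] = 7.23×10⁻⁶ M

7.23×10⁻⁶ M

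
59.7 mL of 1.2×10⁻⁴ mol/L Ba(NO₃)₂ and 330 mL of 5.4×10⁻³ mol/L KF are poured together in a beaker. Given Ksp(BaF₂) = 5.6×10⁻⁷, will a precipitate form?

No

The combined volume is 389.7 mL.
[Ba²⁺] = (1.2×10⁻⁴)(59.7)/389.7 = 1.8×10⁻⁵ mol/L
[F⁻] = (5.4×10⁻³)(330)/389.7 = 4.6×10⁻³ mol/L
Q = [Ba²⁺][F⁻]^2 = 3.8×10⁻¹⁰
Since Q (3.8×10⁻¹⁰) is less than Ksp (5.6×10⁻⁷), no BaF₂ precipitates.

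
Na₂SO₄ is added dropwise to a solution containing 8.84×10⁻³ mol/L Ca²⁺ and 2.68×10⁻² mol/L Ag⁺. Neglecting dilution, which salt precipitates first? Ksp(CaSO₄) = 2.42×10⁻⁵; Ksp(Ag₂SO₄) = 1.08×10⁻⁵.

The threshold for precipitation is Q = Ksp.
For CaSO₄: [SO₄²⁻] = (Ksp/[Ca²⁺]) = 2.74×10⁻³ mol/L
For Ag₂SO₄: [SO₄²⁻] = (Ksp/[Ag⁺]^2) = 1.50×10⁻² mol/L
Since CaSO₄ needs less SO₄²⁻ to reach saturation, it precipitates first.

CaSO₄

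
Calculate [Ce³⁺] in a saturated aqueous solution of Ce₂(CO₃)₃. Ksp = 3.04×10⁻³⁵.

9.79×10⁻⁸ M

Ce₂(CO₃)₃(s) ⇌ 2 Ce³⁺(aq) + 3 CO₃²⁻(aq)
If s mol/L of Ce₂(CO₃)₃ dissolves, [Ce³⁺] = 2s and [CO₃²⁻] = 3s.
Ksp = [Ce³⁺]^2[CO₃²⁻]^3 = (2s)^2 · (3s)^3 = 108s^5 = 3.04×10⁻³⁵
s = 4.90×10⁻⁸ mol L⁻¹
[Ce³⁺] = 2s = 9.79×10⁻⁸ mol L⁻¹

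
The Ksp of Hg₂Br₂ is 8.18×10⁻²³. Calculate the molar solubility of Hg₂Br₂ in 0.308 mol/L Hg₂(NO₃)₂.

Hg₂Br₂(s) ⇌ Hg₂²⁺(aq) + 2 Br⁻(aq)
Hg₂²⁺ is already present at 0.308 mol/L. If s mol/L of Hg₂Br₂ dissolves, [Br⁻] = 2s while [Hg₂²⁺] ≈ 0.308 mol/L.
Ksp = [Hg₂²⁺][Br⁻]^2 = (0.308)(2s)^2
(2s)^2 = 8.18×10⁻²³ / (0.308) = 2.66×10⁻²²
s = 8.15×10⁻¹² mol/L

8.15×10⁻¹² M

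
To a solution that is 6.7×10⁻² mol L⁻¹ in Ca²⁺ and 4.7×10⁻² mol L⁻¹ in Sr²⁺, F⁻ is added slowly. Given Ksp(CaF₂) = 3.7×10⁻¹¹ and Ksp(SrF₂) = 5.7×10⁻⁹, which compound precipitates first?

CaF₂

Each salt precipitates once Q = Ksp for that salt.
For CaF₂: [F⁻] = (Ksp/[Ca²⁺])^(1/2) = 2.3×10⁻⁵ mol L⁻¹
For SrF₂: [F⁻] = (Ksp/[Sr²⁺])^(1/2) = 3.5×10⁻⁴ mol L⁻¹
CaF₂ requires the lower [F⁻], so it precipitates first.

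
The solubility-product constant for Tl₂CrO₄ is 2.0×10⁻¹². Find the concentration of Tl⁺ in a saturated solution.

1.6×10⁻⁴ M

Tl₂CrO₄(s) ⇌ 2 Tl⁺(aq) + CrO₄²⁻(aq)
With molar solubility s: [Tl⁺] = 2s, [CrO₄²⁻] = s.
Ksp = [Tl⁺]^2[CrO₄²⁻] = (2s)^2 · s = 4s^3 = 2.0×10⁻¹²
s = 7.9×10⁻⁵ M
[Tl⁺] = 2s = 1.6×10⁻⁴ M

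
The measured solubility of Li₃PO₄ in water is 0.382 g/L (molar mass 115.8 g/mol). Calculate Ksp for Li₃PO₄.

Ksp = 3.20×10⁻⁹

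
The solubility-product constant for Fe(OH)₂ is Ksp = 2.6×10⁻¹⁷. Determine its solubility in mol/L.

1.9×10⁻⁶ M

Fe(OH)₂(s) ⇌ Fe²⁺(aq) + 2 OH⁻(aq)
Let s be the molar solubility. Then [Fe²⁺] = s and [OH⁻] = 2s.
Ksp = [Fe²⁺][OH⁻]^2 = s · (2s)^2 = 4s^3
4s^3 = 2.6×10⁻¹⁷  ⇒  s^3 = 6.5×10⁻¹⁸
Taking the 3rd root, s = 1.9×10⁻⁶ mol/L.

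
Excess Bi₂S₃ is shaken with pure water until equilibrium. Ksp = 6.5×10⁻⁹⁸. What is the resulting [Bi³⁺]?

Bi₂S₃(s) ⇌ 2 Bi³⁺(aq) + 3 S²⁻(aq)
If s mol/L of Bi₂S₃ dissolves, [Bi³⁺] = 2s and [S²⁻] = 3s.
Ksp = [Bi³⁺]^2[S²⁻]^3 = (2s)^2 · (3s)^3 = 108s^5 = 6.5×10⁻⁹⁸
s = 1.4×10⁻²⁰ mol/L
[Bi³⁺] = 2s = 2.9×10⁻²⁰ mol/L

2.9×10⁻²⁰ M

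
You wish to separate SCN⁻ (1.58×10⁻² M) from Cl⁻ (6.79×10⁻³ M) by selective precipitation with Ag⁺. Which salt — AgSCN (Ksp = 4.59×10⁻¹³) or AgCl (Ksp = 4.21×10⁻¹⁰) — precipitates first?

A salt starts to precipitate once the ion product Q reaches its Ksp.
For AgSCN: [Ag⁺] = (Ksp/[SCN⁻]) = 2.91×10⁻¹¹ M
For AgCl: [Ag⁺] = (Ksp/[Cl⁻]) = 6.20×10⁻⁸ M
The smaller threshold [Ag⁺] is reached first, so AgSCN precipitates first.

AgSCN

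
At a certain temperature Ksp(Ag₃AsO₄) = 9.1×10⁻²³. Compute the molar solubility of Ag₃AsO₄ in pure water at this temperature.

Ag₃AsO₄(s) ⇌ 3 Ag⁺(aq) + AsO₄³⁻(aq)
Call the molar solubility s, so that [Ag⁺] = 3s and [AsO₄³⁻] = s.
Ksp = [Ag⁺]^3[AsO₄³⁻] = (3s)^3 · s = 27s^4
27s^4 = 9.1×10⁻²³  ⇒  s^4 = 3.4×10⁻²⁴
s = 1.4×10⁻⁶ mol/L

1.4×10⁻⁶ M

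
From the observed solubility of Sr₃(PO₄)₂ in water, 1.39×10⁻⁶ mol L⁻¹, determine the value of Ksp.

Sr₃(PO₄)₂(s) ⇌ 3 Sr²⁺(aq) + 2 PO₄³⁻(aq)
Let s be the molar solubility. Then [Sr²⁺] = 3s and [PO₄³⁻] = 2s.
Ksp = [Sr²⁺]^3[PO₄³⁻]^2 = (3s)^3 · (2s)^2 = 108s^5
Ksp = 108 × (1.39×10⁻⁶)^5 = 5.60×10⁻²⁸

Ksp = 5.60×10⁻²⁸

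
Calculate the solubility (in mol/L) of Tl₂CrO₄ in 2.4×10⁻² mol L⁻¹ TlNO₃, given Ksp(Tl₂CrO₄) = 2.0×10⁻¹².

Tl₂CrO₄(s) ⇌ 2 Tl⁺(aq) + CrO₄²⁻(aq)
Tl⁺ is already present at 2.4×10⁻² mol L⁻¹. If s mol/L of Tl₂CrO₄ dissolves, [CrO₄²⁻] = s while [Tl⁺] ≈ 2.4×10⁻² mol L⁻¹.
Ksp = [Tl⁺]^2[CrO₄²⁻] = (2.4×10⁻²)^2s
s = 2.0×10⁻¹² / (2.4×10⁻²)^2 = 3.5×10⁻⁹
s = 3.5×10⁻⁹ mol L⁻¹

3.5×10⁻⁹ M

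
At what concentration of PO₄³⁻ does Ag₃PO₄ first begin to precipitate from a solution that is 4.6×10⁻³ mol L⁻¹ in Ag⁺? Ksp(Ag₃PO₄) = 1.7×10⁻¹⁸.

1.7×10⁻¹¹ M

A salt starts to precipitate once the ion product Q reaches its Ksp.
Ag₃PO₄(s) ⇌ 3 Ag⁺(aq) + PO₄³⁻(aq)
Ksp = [Ag⁺]^3[PO₄³⁻] = [PO₄³⁻](4.6×10⁻³)^3
[PO₄³⁻] = 1.7×10⁻¹⁸ / (4.6×10⁻³)^3 = 1.7×10⁻¹¹
[PO₄³⁻] = 1.7×10⁻¹¹ mol L⁻¹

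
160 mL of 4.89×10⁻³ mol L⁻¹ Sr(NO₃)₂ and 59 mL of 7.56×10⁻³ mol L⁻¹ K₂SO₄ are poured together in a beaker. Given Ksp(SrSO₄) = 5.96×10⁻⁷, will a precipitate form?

The combined volume is 219 mL.
[Sr²⁺] = (4.89×10⁻³)(160)/219 = 3.57×10⁻³ mol L⁻¹
[SO₄²⁻] = (7.56×10⁻³)(59)/219 = 2.04×10⁻³ mol L⁻¹
Q = [Sr²⁺][SO₄²⁻] = 7.28×10⁻⁶
Q = 7.28×10⁻⁶ > Ksp = 5.96×10⁻⁷, so the solution is supersaturated and SrSO₄ precipitates.

Yes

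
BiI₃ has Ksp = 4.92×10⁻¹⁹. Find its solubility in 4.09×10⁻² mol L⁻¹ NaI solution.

BiI₃(s) ⇌ Bi³⁺(aq) + 3 I⁻(aq)
I⁻ is already present at 4.09×10⁻² mol L⁻¹. If s mol/L of BiI₃ dissolves, [Bi³⁺] = s while [I⁻] ≈ 4.09×10⁻² mol L⁻¹.
Ksp = [Bi³⁺][I⁻]^3 = s(4.09×10⁻²)^3
s = 4.92×10⁻¹⁹ / (4.09×10⁻²)^3 = 7.19×10⁻¹⁵
s = 7.19×10⁻¹⁵ mol L⁻¹

7.19×10⁻¹⁵ M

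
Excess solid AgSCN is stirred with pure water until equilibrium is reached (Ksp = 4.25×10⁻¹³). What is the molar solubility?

AgSCN(s) ⇌ Ag⁺(aq) + SCN⁻(aq)
If s mol/L of AgSCN dissolves, [Ag⁺] = s and [SCN⁻] = s.
Ksp = [Ag⁺][SCN⁻] = s · s = s^2
s^2 = 4.25×10⁻¹³
Taking the 2nd root, s = 6.52×10⁻⁷ mol/L.

6.52×10⁻⁷ M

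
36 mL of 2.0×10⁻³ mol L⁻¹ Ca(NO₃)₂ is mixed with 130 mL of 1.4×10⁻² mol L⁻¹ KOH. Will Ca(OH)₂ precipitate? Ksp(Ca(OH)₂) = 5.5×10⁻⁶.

The combined volume is 166 mL.
[Ca²⁺] = (2.0×10⁻³)(36)/166 = 4.3×10⁻⁴ mol L⁻¹
[OH⁻] = (1.4×10⁻²)(130)/166 = 1.1×10⁻² mol L⁻¹
Q = [Ca²⁺][OH⁻]^2 = 5.2×10⁻⁸
Since Q (5.2×10⁻⁸) is less than Ksp (5.5×10⁻⁶), no Ca(OH)₂ precipitates.

No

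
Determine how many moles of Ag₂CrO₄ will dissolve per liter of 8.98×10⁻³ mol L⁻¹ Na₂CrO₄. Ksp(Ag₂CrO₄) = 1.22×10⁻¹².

5.83×10⁻⁶ M

Ag₂CrO₄(s) ⇌ 2 Ag⁺(aq) + CrO₄²⁻(aq)
With CrO₄²⁻ already at 8.98×10⁻³ mol L⁻¹ and s small, take [CrO₄²⁻] ≈ 8.98×10⁻³ mol L⁻¹ and [Ag⁺] = 2s.
Ksp = [Ag⁺]^2[CrO₄²⁻] = (2s)^2(8.98×10⁻³)
(2s)^2 = 1.22×10⁻¹² / (8.98×10⁻³) = 1.36×10⁻¹⁰
s = 5.83×10⁻⁶ mol L⁻¹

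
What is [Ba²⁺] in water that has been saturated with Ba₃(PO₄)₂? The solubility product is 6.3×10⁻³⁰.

1.7×10⁻⁶ M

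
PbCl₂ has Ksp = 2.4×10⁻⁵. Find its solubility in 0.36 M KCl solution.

PbCl₂(s) ⇌ Pb²⁺(aq) + 2 Cl⁻(aq)
Cl⁻ is already present at 0.36 M. If s mol/L of PbCl₂ dissolves, [Pb²⁺] = s while [Cl⁻] ≈ 0.36 M.
Ksp = [Pb²⁺][Cl⁻]^2 = s(0.36)^2
s = 2.4×10⁻⁵ / (0.36)^2 = 1.9×10⁻⁴
s = 1.9×10⁻⁴ M

1.9×10⁻⁴ M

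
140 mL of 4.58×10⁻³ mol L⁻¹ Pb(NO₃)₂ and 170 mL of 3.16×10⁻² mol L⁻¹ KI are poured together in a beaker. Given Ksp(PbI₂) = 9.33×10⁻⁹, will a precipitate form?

Yes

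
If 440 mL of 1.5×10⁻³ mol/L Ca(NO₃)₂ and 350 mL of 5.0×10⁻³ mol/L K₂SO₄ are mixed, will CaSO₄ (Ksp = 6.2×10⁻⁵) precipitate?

No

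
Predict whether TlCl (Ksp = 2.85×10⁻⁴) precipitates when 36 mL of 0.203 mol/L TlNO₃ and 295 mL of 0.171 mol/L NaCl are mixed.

Yes

The combined volume is 331 mL.
[Tl⁺] = (0.203)(36)/331 = 2.21×10⁻² mol/L
[Cl⁻] = (0.171)(295)/331 = 0.152 mol/L
Q = [Tl⁺][Cl⁻] = 3.36×10⁻³
Since Q (3.36×10⁻³) exceeds Ksp (2.85×10⁻⁴), TlCl will precipitate.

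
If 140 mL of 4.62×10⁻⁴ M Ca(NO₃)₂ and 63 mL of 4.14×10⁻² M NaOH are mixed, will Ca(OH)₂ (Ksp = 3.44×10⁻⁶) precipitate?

After mixing, V = 140 mL + 63 mL = 203 mL.
[Ca²⁺] = (4.62×10⁻⁴)(140)/203 = 3.19×10⁻⁴ M
[OH⁻] = (4.14×10⁻²)(63)/203 = 1.28×10⁻² M
Q = [Ca²⁺][OH⁻]^2 = 5.26×10⁻⁸
Since Q (5.26×10⁻⁸) is less than Ksp (3.44×10⁻⁶), no Ca(OH)₂ precipitates.

No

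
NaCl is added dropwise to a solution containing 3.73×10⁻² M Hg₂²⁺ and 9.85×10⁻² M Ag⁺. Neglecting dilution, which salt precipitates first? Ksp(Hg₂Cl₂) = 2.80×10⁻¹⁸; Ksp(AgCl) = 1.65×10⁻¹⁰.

AgCl

A salt starts to precipitate once the ion product Q reaches its Ksp.
For Hg₂Cl₂: [Cl⁻] = (Ksp/[Hg₂²⁺])^(1/2) = 8.66×10⁻⁹ M
For AgCl: [Cl⁻] = (Ksp/[Ag⁺]) = 1.68×10⁻⁹ M
The smaller threshold [Cl⁻] is reached first, so AgCl precipitates first.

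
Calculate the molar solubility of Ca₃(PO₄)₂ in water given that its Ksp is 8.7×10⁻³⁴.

9.6×10⁻⁸ M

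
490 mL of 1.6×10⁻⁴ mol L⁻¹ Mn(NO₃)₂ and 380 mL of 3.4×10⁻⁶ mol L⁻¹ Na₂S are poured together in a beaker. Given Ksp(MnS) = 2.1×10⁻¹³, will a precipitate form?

Yes

After mixing, V = 490 mL + 380 mL = 870 mL.
[Mn²⁺] = (1.6×10⁻⁴)(490)/870 = 9.0×10⁻⁵ mol L⁻¹
[S²⁻] = (3.4×10⁻⁶)(380)/870 = 1.5×10⁻⁶ mol L⁻¹
Q = [Mn²⁺][S²⁻] = 1.3×10⁻¹⁰
Because Q > Ksp (1.3×10⁻¹⁰ vs 2.1×10⁻¹³), a precipitate of MnS forms.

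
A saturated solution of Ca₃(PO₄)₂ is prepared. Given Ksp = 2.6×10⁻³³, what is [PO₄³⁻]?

Ca₃(PO₄)₂(s) ⇌ 3 Ca²⁺(aq) + 2 PO₄³⁻(aq)
If s mol/L of Ca₃(PO₄)₂ dissolves, [Ca²⁺] = 3s and [PO₄³⁻] = 2s.
Ksp = [Ca²⁺]^3[PO₄³⁻]^2 = (3s)^3 · (2s)^2 = 108s^5 = 2.6×10⁻³³
s = 1.2×10⁻⁷ M
[PO₄³⁻] = 2s = 2.4×10⁻⁷ M

2.4×10⁻⁷ M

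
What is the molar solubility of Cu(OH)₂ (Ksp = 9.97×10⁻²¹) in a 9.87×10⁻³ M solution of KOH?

1.02×10⁻¹⁶ M

Cu(OH)₂(s) ⇌ Cu²⁺(aq) + 2 OH⁻(aq)
The solution already contains OH⁻ at 9.87×10⁻³ M. Let s be the molar solubility of Cu(OH)₂.
[OH⁻] ≈ 9.87×10⁻³ M (common ion dominates); [Cu²⁺] = s.
Ksp = [Cu²⁺][OH⁻]^2 = s(9.87×10⁻³)^2
s = 9.97×10⁻²¹ / (9.87×10⁻³)^2 = 1.02×10⁻¹⁶
s = 1.02×10⁻¹⁶ M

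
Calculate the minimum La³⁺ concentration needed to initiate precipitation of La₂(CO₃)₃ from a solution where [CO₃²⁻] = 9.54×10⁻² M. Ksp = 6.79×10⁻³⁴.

A salt starts to precipitate once the ion product Q reaches its Ksp.
La₂(CO₃)₃(s) ⇌ 2 La³⁺(aq) + 3 CO₃²⁻(aq)
Ksp = [La³⁺]^2[CO₃²⁻]^3 = [La³⁺]^2(9.54×10⁻²)^3
[La³⁺]^2 = 6.79×10⁻³⁴ / (9.54×10⁻²)^3 = 7.82×10⁻³¹
[La³⁺] = 8.84×10⁻¹⁶ M

8.84×10⁻¹⁶ M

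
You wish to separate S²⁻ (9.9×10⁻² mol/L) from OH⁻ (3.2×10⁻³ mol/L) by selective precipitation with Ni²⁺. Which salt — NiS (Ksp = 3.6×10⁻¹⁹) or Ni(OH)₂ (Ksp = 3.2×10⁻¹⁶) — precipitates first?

The threshold for precipitation is Q = Ksp.
For NiS: [Ni²⁺] = (Ksp/[S²⁻]) = 3.6×10⁻¹⁸ mol/L
For Ni(OH)₂: [Ni²⁺] = (Ksp/[OH⁻]^2) = 3.1×10⁻¹¹ mol/L
The smaller threshold [Ni²⁺] is reached first, so NiS precipitates first.

NiS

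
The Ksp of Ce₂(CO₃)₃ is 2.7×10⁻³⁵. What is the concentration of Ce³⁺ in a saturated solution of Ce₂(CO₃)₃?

Ce₂(CO₃)₃(s) ⇌ 2 Ce³⁺(aq) + 3 CO₃²⁻(aq)
With molar solubility s: [Ce³⁺] = 2s, [CO₃²⁻] = 3s.
Ksp = [Ce³⁺]^2[CO₃²⁻]^3 = (2s)^2 · (3s)^3 = 108s^5 = 2.7×10⁻³⁵
s = 4.8×10⁻⁸ M
[Ce³⁺] = 2s = 9.6×10⁻⁸ M

9.6×10⁻⁸ M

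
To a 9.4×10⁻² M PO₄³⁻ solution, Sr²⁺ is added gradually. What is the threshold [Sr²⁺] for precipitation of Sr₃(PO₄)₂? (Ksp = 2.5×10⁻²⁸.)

3.0×10⁻⁹ M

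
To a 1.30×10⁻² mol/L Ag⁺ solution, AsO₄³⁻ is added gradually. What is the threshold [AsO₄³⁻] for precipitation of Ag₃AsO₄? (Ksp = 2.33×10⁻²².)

Precipitation of each salt begins when its ion product equals Ksp.
Ag₃AsO₄(s) ⇌ 3 Ag⁺(aq) + AsO₄³⁻(aq)
Ksp = [Ag⁺]^3[AsO₄³⁻] = [AsO₄³⁻](1.30×10⁻²)^3
[AsO₄³⁻] = 2.33×10⁻²² / (1.30×10⁻²)^3 = 1.06×10⁻¹⁶
[AsO₄³⁻] = 1.06×10⁻¹⁶ mol/L

1.06×10⁻¹⁶ M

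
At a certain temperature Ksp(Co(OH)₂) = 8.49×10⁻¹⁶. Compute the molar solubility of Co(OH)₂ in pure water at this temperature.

Co(OH)₂(s) ⇌ Co²⁺(aq) + 2 OH⁻(aq)
Call the molar solubility s, so that [Co²⁺] = s and [OH⁻] = 2s.
Ksp = [Co²⁺][OH⁻]^2 = s · (2s)^2 = 4s^3
4s^3 = 8.49×10⁻¹⁶  ⇒  s^3 = 2.12×10⁻¹⁶
Taking the 3rd root, s = 5.97×10⁻⁶ mol L⁻¹.

5.97×10⁻⁶ M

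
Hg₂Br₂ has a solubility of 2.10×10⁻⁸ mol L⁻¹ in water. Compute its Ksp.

Ksp = 3.70×10⁻²³

Hg₂Br₂(s) ⇌ Hg₂²⁺(aq) + 2 Br⁻(aq)
Call the molar solubility s, so that [Hg₂²⁺] = s and [Br⁻] = 2s.
Ksp = [Hg₂²⁺][Br⁻]^2 = s · (2s)^2 = 4s^3
Ksp = 4 × (2.10×10⁻⁸)^3 = 3.70×10⁻²³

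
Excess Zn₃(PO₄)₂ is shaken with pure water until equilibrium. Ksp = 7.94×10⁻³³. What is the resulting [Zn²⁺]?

Zn₃(PO₄)₂(s) ⇌ 3 Zn²⁺(aq) + 2 PO₄³⁻(aq)
For each mole of Zn₃(PO₄)₂ that dissolves per liter, [Zn²⁺] = 3s and [PO₄³⁻] = 2s; let s denote this solubility.
Ksp = [Zn²⁺]^3[PO₄³⁻]^2 = (3s)^3 · (2s)^2 = 108s^5 = 7.94×10⁻³³
s = 1.49×10⁻⁷ mol/L
[Zn²⁺] = 3s = 4.47×10⁻⁷ mol/L

4.47×10⁻⁷ M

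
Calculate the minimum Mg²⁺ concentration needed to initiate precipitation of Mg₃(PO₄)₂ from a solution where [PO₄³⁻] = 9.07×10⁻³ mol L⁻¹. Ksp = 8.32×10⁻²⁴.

4.66×10⁻⁷ M

Each salt precipitates once Q = Ksp for that salt.
Mg₃(PO₄)₂(s) ⇌ 3 Mg²⁺(aq) + 2 PO₄³⁻(aq)
Ksp = [Mg²⁺]^3[PO₄³⁻]^2 = [Mg²⁺]^3(9.07×10⁻³)^2
[Mg²⁺]^3 = 8.32×10⁻²⁴ / (9.07×10⁻³)^2 = 1.01×10⁻¹⁹
[Mg²⁺] = 4.66×10⁻⁷ mol L⁻¹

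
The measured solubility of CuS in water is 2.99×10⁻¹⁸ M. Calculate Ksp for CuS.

CuS(s) ⇌ Cu²⁺(aq) + S²⁻(aq)
If s mol/L of CuS dissolves, [Cu²⁺] = s and [S²⁻] = s.
Ksp = [Cu²⁺][S²⁻] = s · s = s^2
Ksp = (2.99×10⁻¹⁸)^2 = 8.94×10⁻³⁶

Ksp = 8.94×10⁻³⁶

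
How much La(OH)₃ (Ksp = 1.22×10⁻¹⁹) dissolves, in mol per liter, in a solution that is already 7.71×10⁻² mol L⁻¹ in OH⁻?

La(OH)₃(s) ⇌ La³⁺(aq) + 3 OH⁻(aq)
Let s be the solubility of La(OH)₃ here. The common ion gives [OH⁻] ≈ 7.71×10⁻² mol L⁻¹, and [La³⁺] = s.
Ksp = [La³⁺][OH⁻]^3 = s(7.71×10⁻²)^3
s = 1.22×10⁻¹⁹ / (7.71×10⁻²)^3 = 2.66×10⁻¹⁶
s = 2.66×10⁻¹⁶ mol L⁻¹

2.66×10⁻¹⁶ M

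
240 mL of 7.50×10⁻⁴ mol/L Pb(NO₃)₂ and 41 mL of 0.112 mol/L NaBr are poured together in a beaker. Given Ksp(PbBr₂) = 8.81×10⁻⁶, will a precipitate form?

Total volume after mixing = 240 + 41 = 281 mL.
[Pb²⁺] = (7.50×10⁻⁴)(240)/281 = 6.41×10⁻⁴ mol/L
[Br⁻] = (0.112)(41)/281 = 1.63×10⁻² mol/L
Q = [Pb²⁺][Br⁻]^2 = 1.71×10⁻⁷
Q < Ksp (1.71×10⁻⁷ vs 8.81×10⁻⁶); the solution remains unsaturated and no precipitate forms.

No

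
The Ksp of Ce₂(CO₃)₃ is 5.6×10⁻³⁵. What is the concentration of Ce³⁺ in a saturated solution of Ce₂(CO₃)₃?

Ce₂(CO₃)₃(s) ⇌ 2 Ce³⁺(aq) + 3 CO₃²⁻(aq)
If s mol/L of Ce₂(CO₃)₃ dissolves, [Ce³⁺] = 2s and [CO₃²⁻] = 3s.
Ksp = [Ce³⁺]^2[CO₃²⁻]^3 = (2s)^2 · (3s)^3 = 108s^5 = 5.6×10⁻³⁵
s = 5.5×10⁻⁸ mol L⁻¹
[Ce³⁺] = 2s = 1.1×10⁻⁷ mol L⁻¹

1.1×10⁻⁷ M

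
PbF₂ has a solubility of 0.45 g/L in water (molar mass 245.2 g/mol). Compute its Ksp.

Molar solubility s = (0.45 g/L) / (245.2 g/mol) = 1.835×10⁻³ mol/L
PbF₂(s) ⇌ Pb²⁺(aq) + 2 F⁻(aq)
With molar solubility s: [Pb²⁺] = s, [F⁻] = 2s.
Ksp = [Pb²⁺][F⁻]^2 = s · (2s)^2 = 4s^3
Ksp = 4 × (1.835×10⁻³)^3 = 2.5×10⁻⁸

Ksp = 2.5×10⁻⁸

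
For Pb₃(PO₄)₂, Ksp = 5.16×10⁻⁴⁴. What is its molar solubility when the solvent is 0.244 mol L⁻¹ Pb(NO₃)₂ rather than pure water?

9.42×10⁻²² M

Pb₃(PO₄)₂(s) ⇌ 3 Pb²⁺(aq) + 2 PO₄³⁻(aq)
The solution already contains Pb²⁺ at 0.244 mol L⁻¹. Let s be the molar solubility of Pb₃(PO₄)₂.
[Pb²⁺] ≈ 0.244 mol L⁻¹ (common ion dominates); [PO₄³⁻] = 2s.
Ksp = [Pb²⁺]^3[PO₄³⁻]^2 = (0.244)^3(2s)^2
(2s)^2 = 5.16×10⁻⁴⁴ / (0.244)^3 = 3.55×10⁻⁴²
s = 9.42×10⁻²² mol L⁻¹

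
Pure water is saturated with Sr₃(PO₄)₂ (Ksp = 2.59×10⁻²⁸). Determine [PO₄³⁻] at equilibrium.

2.38×10⁻⁶ M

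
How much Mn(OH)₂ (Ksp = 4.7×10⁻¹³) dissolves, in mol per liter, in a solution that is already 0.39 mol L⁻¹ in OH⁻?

3.1×10⁻¹² M

Mn(OH)₂(s) ⇌ Mn²⁺(aq) + 2 OH⁻(aq)
The solution already contains OH⁻ at 0.39 mol L⁻¹. Let s be the molar solubility of Mn(OH)₂.
[OH⁻] ≈ 0.39 mol L⁻¹ (common ion dominates); [Mn²⁺] = s.
Ksp = [Mn²⁺][OH⁻]^2 = s(0.39)^2
s = 4.7×10⁻¹³ / (0.39)^2 = 3.1×10⁻¹²
s = 3.1×10⁻¹² mol L⁻¹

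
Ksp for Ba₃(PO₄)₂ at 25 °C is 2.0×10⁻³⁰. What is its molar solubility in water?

Ba₃(PO₄)₂(s) ⇌ 3 Ba²⁺(aq) + 2 PO₄³⁻(aq)
Let s be the molar solubility. Then [Ba²⁺] = 3s and [PO₄³⁻] = 2s.
Ksp = [Ba²⁺]^3[PO₄³⁻]^2 = (3s)^3 · (2s)^2 = 108s^5
108s^5 = 2.0×10⁻³⁰  ⇒  s^5 = 1.9×10⁻³²
s = 4.5×10⁻⁷ mol L⁻¹

4.5×10⁻⁷ M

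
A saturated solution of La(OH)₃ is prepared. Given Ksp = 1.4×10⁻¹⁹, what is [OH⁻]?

La(OH)₃(s) ⇌ La³⁺(aq) + 3 OH⁻(aq)
If s mol/L of La(OH)₃ dissolves, [La³⁺] = s and [OH⁻] = 3s.
Ksp = [La³⁺][OH⁻]^3 = s · (3s)^3 = 27s^4 = 1.4×10⁻¹⁹
s = 8.5×10⁻⁶ mol L⁻¹
[OH⁻] = 3s = 2.5×10⁻⁵ mol L⁻¹

2.5×10⁻⁵ M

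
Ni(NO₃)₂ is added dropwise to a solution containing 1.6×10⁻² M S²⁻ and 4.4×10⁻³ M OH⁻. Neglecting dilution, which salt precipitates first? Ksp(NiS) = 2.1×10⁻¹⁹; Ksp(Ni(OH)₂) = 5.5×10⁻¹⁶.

NiS

Precipitation begins when Q = Ksp.
For NiS: [Ni²⁺] = (Ksp/[S²⁻]) = 1.3×10⁻¹⁷ M
For Ni(OH)₂: [Ni²⁺] = (Ksp/[OH⁻]^2) = 2.8×10⁻¹¹ M
The smaller threshold [Ni²⁺] is reached first, so NiS precipitates first.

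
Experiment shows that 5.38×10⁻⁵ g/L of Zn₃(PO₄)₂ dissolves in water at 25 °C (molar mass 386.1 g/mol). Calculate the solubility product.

s = (5.38×10⁻⁵ g L⁻¹)/(386.1 g mol⁻¹) = 1.3934×10⁻⁷ M
Zn₃(PO₄)₂(s) ⇌ 3 Zn²⁺(aq) + 2 PO₄³⁻(aq)
If s mol/L of Zn₃(PO₄)₂ dissolves, [Zn²⁺] = 3s and [PO₄³⁻] = 2s.
Ksp = [Zn²⁺]^3[PO₄³⁻]^2 = (3s)^3 · (2s)^2 = 108s^5
Ksp = 108 × (1.3934×10⁻⁷)^5 = 5.67×10⁻³³

Ksp = 5.67×10⁻³³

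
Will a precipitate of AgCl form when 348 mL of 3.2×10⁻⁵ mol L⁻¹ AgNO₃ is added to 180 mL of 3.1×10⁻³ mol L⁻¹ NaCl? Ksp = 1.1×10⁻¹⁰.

After mixing, V = 348 mL + 180 mL = 528 mL.
[Ag⁺] = (3.2×10⁻⁵)(348)/528 = 2.1×10⁻⁵ mol L⁻¹
[Cl⁻] = (3.1×10⁻³)(180)/528 = 1.1×10⁻³ mol L⁻¹
Q = [Ag⁺][Cl⁻] = 2.2×10⁻⁸
Since Q (2.2×10⁻⁸) exceeds Ksp (1.1×10⁻¹⁰), AgCl will precipitate.

Yes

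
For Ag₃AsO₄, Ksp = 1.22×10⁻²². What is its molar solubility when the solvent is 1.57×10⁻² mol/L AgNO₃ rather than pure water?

Ag₃AsO₄(s) ⇌ 3 Ag⁺(aq) + AsO₄³⁻(aq)
Let s be the solubility of Ag₃AsO₄ here. The common ion gives [Ag⁺] ≈ 1.57×10⁻² mol/L, and [AsO₄³⁻] = s.
Ksp = [Ag⁺]^3[AsO₄³⁻] = (1.57×10⁻²)^3s
s = 1.22×10⁻²² / (1.57×10⁻²)^3 = 3.15×10⁻¹⁷
s = 3.15×10⁻¹⁷ mol/L

3.15×10⁻¹⁷ M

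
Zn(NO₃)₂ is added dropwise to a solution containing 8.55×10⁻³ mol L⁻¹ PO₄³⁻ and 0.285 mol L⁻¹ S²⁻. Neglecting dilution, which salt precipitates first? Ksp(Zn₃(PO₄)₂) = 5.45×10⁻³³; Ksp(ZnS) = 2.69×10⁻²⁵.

ZnS

A salt starts to precipitate once the ion product Q reaches its Ksp.
For Zn₃(PO₄)₂: [Zn²⁺] = (Ksp/[PO₄³⁻]^2)^(1/3) = 4.21×10⁻¹⁰ mol L⁻¹
For ZnS: [Zn²⁺] = (Ksp/[S²⁻]) = 9.44×10⁻²⁵ mol L⁻¹
ZnS requires the lower [Zn²⁺], so it precipitates first.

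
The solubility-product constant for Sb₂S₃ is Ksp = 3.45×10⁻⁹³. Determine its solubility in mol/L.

Sb₂S₃(s) ⇌ 2 Sb³⁺(aq) + 3 S²⁻(aq)
With molar solubility s: [Sb³⁺] = 2s, [S²⁻] = 3s.
Ksp = [Sb³⁺]^2[S²⁻]^3 = (2s)^2 · (3s)^3 = 108s^5
108s^5 = 3.45×10⁻⁹³  ⇒  s^5 = 3.19×10⁻⁹⁵
Taking the 5th root, s = 1.26×10⁻¹⁹ mol/L.

1.26×10⁻¹⁹ M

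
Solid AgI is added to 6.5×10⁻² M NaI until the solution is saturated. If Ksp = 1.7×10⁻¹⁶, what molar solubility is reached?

2.6×10⁻¹⁵ M

AgI(s) ⇌ Ag⁺(aq) + I⁻(aq)
The solution already contains I⁻ at 6.5×10⁻² M. Let s be the molar solubility of AgI.
[I⁻] ≈ 6.5×10⁻² M (common ion dominates); [Ag⁺] = s.
Ksp = [Ag⁺][I⁻] = s(6.5×10⁻²)
s = 1.7×10⁻¹⁶ / (6.5×10⁻²) = 2.6×10⁻¹⁵
s = 2.6×10⁻¹⁵ M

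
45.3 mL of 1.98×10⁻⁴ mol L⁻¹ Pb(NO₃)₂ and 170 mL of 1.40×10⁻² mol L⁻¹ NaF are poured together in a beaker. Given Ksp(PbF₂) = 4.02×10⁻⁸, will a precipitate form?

After mixing, V = 45.3 mL + 170 mL = 215.3 mL.
[Pb²⁺] = (1.98×10⁻⁴)(45.3)/215.3 = 4.17×10⁻⁵ mol L⁻¹
[F⁻] = (1.40×10⁻²)(170)/215.3 = 1.11×10⁻² mol L⁻¹
Q = [Pb²⁺][F⁻]^2 = 5.09×10⁻⁹
Q < Ksp (5.09×10⁻⁹ vs 4.02×10⁻⁸); the solution remains unsaturated and no precipitate forms.

No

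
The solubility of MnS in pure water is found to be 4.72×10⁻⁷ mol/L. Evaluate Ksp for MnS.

MnS(s) ⇌ Mn²⁺(aq) + S²⁻(aq)
Call the molar solubility s, so that [Mn²⁺] = s and [S²⁻] = s.
Ksp = [Mn²⁺][S²⁻] = s · s = s^2
Ksp = (4.72×10⁻⁷)^2 = 2.23×10⁻¹³

Ksp = 2.23×10⁻¹³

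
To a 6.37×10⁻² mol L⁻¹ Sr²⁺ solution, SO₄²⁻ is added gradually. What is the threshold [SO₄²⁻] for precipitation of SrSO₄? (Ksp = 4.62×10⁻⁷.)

The threshold for precipitation is Q = Ksp.
SrSO₄(s) ⇌ Sr²⁺(aq) + SO₄²⁻(aq)
Ksp = [Sr²⁺][SO₄²⁻] = [SO₄²⁻](6.37×10⁻²)
[SO₄²⁻] = 4.62×10⁻⁷ / (6.37×10⁻²) = 7.25×10⁻⁶
[SO₄²⁻] = 7.25×10⁻⁶ mol L⁻¹

7.25×10⁻⁶ M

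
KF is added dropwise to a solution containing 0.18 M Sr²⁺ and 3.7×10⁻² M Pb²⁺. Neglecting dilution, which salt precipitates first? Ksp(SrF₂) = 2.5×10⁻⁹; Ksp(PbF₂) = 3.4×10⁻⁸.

Each salt precipitates once Q = Ksp for that salt.
For SrF₂: [F⁻] = (Ksp/[Sr²⁺])^(1/2) = 1.2×10⁻⁴ M
For PbF₂: [F⁻] = (Ksp/[Pb²⁺])^(1/2) = 9.6×10⁻⁴ M
Since SrF₂ needs less F⁻ to reach saturation, it precipitates first.

SrF₂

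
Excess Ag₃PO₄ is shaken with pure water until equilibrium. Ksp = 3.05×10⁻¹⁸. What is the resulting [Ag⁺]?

Ag₃PO₄(s) ⇌ 3 Ag⁺(aq) + PO₄³⁻(aq)
Call the molar solubility s, so that [Ag⁺] = 3s and [PO₄³⁻] = s.
Ksp = [Ag⁺]^3[PO₄³⁻] = (3s)^3 · s = 27s^4 = 3.05×10⁻¹⁸
s = 1.83×10⁻⁵ mol/L
[Ag⁺] = 3s = 5.50×10⁻⁵ mol/L

5.50×10⁻⁵ M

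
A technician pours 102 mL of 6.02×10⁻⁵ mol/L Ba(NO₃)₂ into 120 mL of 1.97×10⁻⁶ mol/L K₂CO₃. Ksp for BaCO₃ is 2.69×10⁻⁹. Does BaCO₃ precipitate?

No

Total volume after mixing = 102 + 120 = 222 mL.
[Ba²⁺] = (6.02×10⁻⁵)(102)/222 = 2.77×10⁻⁵ mol/L
[CO₃²⁻] = (1.97×10⁻⁶)(120)/222 = 1.06×10⁻⁶ mol/L
Q = [Ba²⁺][CO₃²⁻] = 2.95×10⁻¹¹
Q = 2.95×10⁻¹¹ < Ksp = 2.69×10⁻⁹, so the solution is unsaturated and no precipitate forms.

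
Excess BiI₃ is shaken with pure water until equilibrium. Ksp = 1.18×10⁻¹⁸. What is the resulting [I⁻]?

4.34×10⁻⁵ M

BiI₃(s) ⇌ Bi³⁺(aq) + 3 I⁻(aq)
Let s be the molar solubility. Then [Bi³⁺] = s and [I⁻] = 3s.
Ksp = [Bi³⁺][I⁻]^3 = s · (3s)^3 = 27s^4 = 1.18×10⁻¹⁸
s = 1.45×10⁻⁵ M
[I⁻] = 3s = 4.34×10⁻⁵ M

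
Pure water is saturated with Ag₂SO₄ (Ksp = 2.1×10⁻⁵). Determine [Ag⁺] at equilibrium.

Ag₂SO₄(s) ⇌ 2 Ag⁺(aq) + SO₄²⁻(aq)
If s mol/L of Ag₂SO₄ dissolves, [Ag⁺] = 2s and [SO₄²⁻] = s.
Ksp = [Ag⁺]^2[SO₄²⁻] = (2s)^2 · s = 4s^3 = 2.1×10⁻⁵
s = 1.7×10⁻² mol L⁻¹
[Ag⁺] = 2s = 3.5×10⁻² mol L⁻¹

3.5×10⁻² M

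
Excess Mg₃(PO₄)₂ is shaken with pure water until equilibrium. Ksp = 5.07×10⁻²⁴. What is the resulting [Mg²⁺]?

Mg₃(PO₄)₂(s) ⇌ 3 Mg²⁺(aq) + 2 PO₄³⁻(aq)
Let s be the molar solubility. Then [Mg²⁺] = 3s and [PO₄³⁻] = 2s.
Ksp = [Mg²⁺]^3[PO₄³⁻]^2 = (3s)^3 · (2s)^2 = 108s^5 = 5.07×10⁻²⁴
s = 8.60×10⁻⁶ mol L⁻¹
[Mg²⁺] = 3s = 2.58×10⁻⁵ mol L⁻¹

2.58×10⁻⁵ M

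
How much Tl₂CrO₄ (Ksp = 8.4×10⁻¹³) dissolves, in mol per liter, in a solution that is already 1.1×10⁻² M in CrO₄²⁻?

4.4×10⁻⁶ M

Tl₂CrO₄(s) ⇌ 2 Tl⁺(aq) + CrO₄²⁻(aq)
Let s be the solubility of Tl₂CrO₄ here. The common ion gives [CrO₄²⁻] ≈ 1.1×10⁻² M, and [Tl⁺] = 2s.
Ksp = [Tl⁺]^2[CrO₄²⁻] = (2s)^2(1.1×10⁻²)
(2s)^2 = 8.4×10⁻¹³ / (1.1×10⁻²) = 7.6×10⁻¹¹
s = 4.4×10⁻⁶ M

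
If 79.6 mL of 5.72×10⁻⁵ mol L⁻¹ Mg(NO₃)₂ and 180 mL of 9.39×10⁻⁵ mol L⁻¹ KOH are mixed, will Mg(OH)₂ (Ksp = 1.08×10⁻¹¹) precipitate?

No

After mixing, V = 79.6 mL + 180 mL = 259.6 mL.
[Mg²⁺] = (5.72×10⁻⁵)(79.6)/259.6 = 1.75×10⁻⁵ mol L⁻¹
[OH⁻] = (9.39×10⁻⁵)(180)/259.6 = 6.51×10⁻⁵ mol L⁻¹
Q = [Mg²⁺][OH⁻]^2 = 7.43×10⁻¹⁴
Q < Ksp (7.43×10⁻¹⁴ vs 1.08×10⁻¹¹); the solution remains unsaturated and no precipitate forms.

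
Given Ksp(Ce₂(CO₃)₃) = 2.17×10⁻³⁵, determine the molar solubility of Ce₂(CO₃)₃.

4.58×10⁻⁸ M

Ce₂(CO₃)₃(s) ⇌ 2 Ce³⁺(aq) + 3 CO₃²⁻(aq)
For each mole of Ce₂(CO₃)₃ that dissolves per liter, [Ce³⁺] = 2s and [CO₃²⁻] = 3s; let s denote this solubility.
Ksp = [Ce³⁺]^2[CO₃²⁻]^3 = (2s)^2 · (3s)^3 = 108s^5
108s^5 = 2.17×10⁻³⁵  ⇒  s^5 = 2.01×10⁻³⁷
s = 4.58×10⁻⁸ M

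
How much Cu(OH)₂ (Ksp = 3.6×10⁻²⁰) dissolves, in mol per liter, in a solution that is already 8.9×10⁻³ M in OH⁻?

4.5×10⁻¹⁶ M

Cu(OH)₂(s) ⇌ Cu²⁺(aq) + 2 OH⁻(aq)
With OH⁻ already at 8.9×10⁻³ M and s small, take [OH⁻] ≈ 8.9×10⁻³ M and [Cu²⁺] = s.
Ksp = [Cu²⁺][OH⁻]^2 = s(8.9×10⁻³)^2
s = 3.6×10⁻²⁰ / (8.9×10⁻³)^2 = 4.5×10⁻¹⁶
s = 4.5×10⁻¹⁶ M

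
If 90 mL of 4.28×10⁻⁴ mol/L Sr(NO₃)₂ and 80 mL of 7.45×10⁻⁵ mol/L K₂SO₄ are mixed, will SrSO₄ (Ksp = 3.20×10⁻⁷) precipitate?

No

The combined volume is 170 mL.
[Sr²⁺] = (4.28×10⁻⁴)(90)/170 = 2.27×10⁻⁴ mol/L
[SO₄²⁻] = (7.45×10⁻⁵)(80)/170 = 3.51×10⁻⁵ mol/L
Q = [Sr²⁺][SO₄²⁻] = 7.94×10⁻⁹
Since Q (7.94×10⁻⁹) is less than Ksp (3.20×10⁻⁷), no SrSO₄ precipitates.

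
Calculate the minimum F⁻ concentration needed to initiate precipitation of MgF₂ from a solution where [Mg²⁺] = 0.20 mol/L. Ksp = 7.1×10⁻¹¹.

1.9×10⁻⁵ M

Precipitation of each salt begins when its ion product equals Ksp.
MgF₂(s) ⇌ Mg²⁺(aq) + 2 F⁻(aq)
Ksp = [Mg²⁺][F⁻]^2 = [F⁻]^2(0.20)
[F⁻]^2 = 7.1×10⁻¹¹ / (0.20) = 3.6×10⁻¹⁰
[F⁻] = 1.9×10⁻⁵ mol/L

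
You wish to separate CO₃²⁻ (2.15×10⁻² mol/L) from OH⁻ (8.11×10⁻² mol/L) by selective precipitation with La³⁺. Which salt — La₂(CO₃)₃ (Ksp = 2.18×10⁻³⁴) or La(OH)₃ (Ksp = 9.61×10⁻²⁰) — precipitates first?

La(OH)₃

The threshold for precipitation is Q = Ksp.
For La₂(CO₃)₃: [La³⁺] = (Ksp/[CO₃²⁻]^3)^(1/2) = 4.68×10⁻¹⁵ mol/L
For La(OH)₃: [La³⁺] = (Ksp/[OH⁻]^3) = 1.80×10⁻¹⁶ mol/L
The smaller threshold [La³⁺] is reached first, so La(OH)₃ precipitates first.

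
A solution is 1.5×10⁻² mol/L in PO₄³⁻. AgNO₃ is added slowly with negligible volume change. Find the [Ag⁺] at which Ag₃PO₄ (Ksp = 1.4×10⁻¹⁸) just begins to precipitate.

Precipitation of each salt begins when its ion product equals Ksp.
Ag₃PO₄(s) ⇌ 3 Ag⁺(aq) + PO₄³⁻(aq)
Ksp = [Ag⁺]^3[PO₄³⁻] = [Ag⁺]^3(1.5×10⁻²)
[Ag⁺]^3 = 1.4×10⁻¹⁸ / (1.5×10⁻²) = 9.3×10⁻¹⁷
[Ag⁺] = 4.5×10⁻⁶ mol/L

4.5×10⁻⁶ M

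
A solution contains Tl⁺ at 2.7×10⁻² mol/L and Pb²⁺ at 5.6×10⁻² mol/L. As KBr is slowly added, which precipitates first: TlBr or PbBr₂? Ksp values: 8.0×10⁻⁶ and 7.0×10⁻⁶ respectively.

Precipitation begins when Q = Ksp.
For TlBr: [Br⁻] = (Ksp/[Tl⁺]) = 3.0×10⁻⁴ mol/L
For PbBr₂: [Br⁻] = (Ksp/[Pb²⁺])^(1/2) = 1.1×10⁻² mol/L
TlBr requires the lower [Br⁻], so it precipitates first.

TlBr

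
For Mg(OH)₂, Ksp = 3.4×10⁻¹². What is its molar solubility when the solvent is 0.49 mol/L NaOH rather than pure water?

Mg(OH)₂(s) ⇌ Mg²⁺(aq) + 2 OH⁻(aq)
Let s be the solubility of Mg(OH)₂ here. The common ion gives [OH⁻] ≈ 0.49 mol/L, and [Mg²⁺] = s.
Ksp = [Mg²⁺][OH⁻]^2 = s(0.49)^2
s = 3.4×10⁻¹² / (0.49)^2 = 1.4×10⁻¹¹
s = 1.4×10⁻¹¹ mol/L

1.4×10⁻¹¹ M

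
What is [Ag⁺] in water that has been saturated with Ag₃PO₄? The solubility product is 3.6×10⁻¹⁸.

Ag₃PO₄(s) ⇌ 3 Ag⁺(aq) + PO₄³⁻(aq)
Call the molar solubility s, so that [Ag⁺] = 3s and [PO₄³⁻] = s.
Ksp = [Ag⁺]^3[PO₄³⁻] = (3s)^3 · s = 27s^4 = 3.6×10⁻¹⁸
s = 1.9×10⁻⁵ mol L⁻¹
[Ag⁺] = 3s = 5.7×10⁻⁵ mol L⁻¹

5.7×10⁻⁵ M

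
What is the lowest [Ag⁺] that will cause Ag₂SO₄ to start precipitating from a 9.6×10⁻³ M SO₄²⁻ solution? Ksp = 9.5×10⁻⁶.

Precipitation begins when Q = Ksp.
Ag₂SO₄(s) ⇌ 2 Ag⁺(aq) + SO₄²⁻(aq)
Ksp = [Ag⁺]^2[SO₄²⁻] = [Ag⁺]^2(9.6×10⁻³)
[Ag⁺]^2 = 9.5×10⁻⁶ / (9.6×10⁻³) = 9.9×10⁻⁴
[Ag⁺] = 3.1×10⁻² M

3.1×10⁻² M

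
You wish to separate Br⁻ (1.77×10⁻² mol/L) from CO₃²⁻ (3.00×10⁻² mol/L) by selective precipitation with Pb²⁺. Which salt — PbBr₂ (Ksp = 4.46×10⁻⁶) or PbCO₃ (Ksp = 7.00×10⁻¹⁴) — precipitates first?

Precipitation begins when Q = Ksp.
For PbBr₂: [Pb²⁺] = (Ksp/[Br⁻]^2) = 1.42×10⁻² mol/L
For PbCO₃: [Pb²⁺] = (Ksp/[CO₃²⁻]) = 2.33×10⁻¹² mol/L
PbCO₃ requires the lower [Pb²⁺], so it precipitates first.

PbCO₃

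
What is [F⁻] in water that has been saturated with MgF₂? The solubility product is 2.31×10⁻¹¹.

MgF₂(s) ⇌ Mg²⁺(aq) + 2 F⁻(aq)
If s mol/L of MgF₂ dissolves, [Mg²⁺] = s and [F⁻] = 2s.
Ksp = [Mg²⁺][F⁻]^2 = s · (2s)^2 = 4s^3 = 2.31×10⁻¹¹
s = 1.79×10⁻⁴ M
[F⁻] = 2s = 3.59×10⁻⁴ M

3.59×10⁻⁴ M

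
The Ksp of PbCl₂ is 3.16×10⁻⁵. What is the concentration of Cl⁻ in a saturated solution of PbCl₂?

PbCl₂(s) ⇌ Pb²⁺(aq) + 2 Cl⁻(aq)
If s mol/L of PbCl₂ dissolves, [Pb²⁺] = s and [Cl⁻] = 2s.
Ksp = [Pb²⁺][Cl⁻]^2 = s · (2s)^2 = 4s^3 = 3.16×10⁻⁵
s = 1.99×10⁻² mol L⁻¹
[Cl⁻] = 2s = 3.98×10⁻² mol L⁻¹

3.98×10⁻² M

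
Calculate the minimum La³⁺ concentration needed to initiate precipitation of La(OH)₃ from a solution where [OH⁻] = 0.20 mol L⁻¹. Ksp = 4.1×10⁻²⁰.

Precipitation of each salt begins when its ion product equals Ksp.
La(OH)₃(s) ⇌ La³⁺(aq) + 3 OH⁻(aq)
Ksp = [La³⁺][OH⁻]^3 = [La³⁺](0.20)^3
[La³⁺] = 4.1×10⁻²⁰ / (0.20)^3 = 5.1×10⁻¹⁸
[La³⁺] = 5.1×10⁻¹⁸ mol L⁻¹

5.1×10⁻¹⁸ M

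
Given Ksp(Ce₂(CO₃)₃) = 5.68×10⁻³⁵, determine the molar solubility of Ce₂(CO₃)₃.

5.55×10⁻⁸ M

Ce₂(CO₃)₃(s) ⇌ 2 Ce³⁺(aq) + 3 CO₃²⁻(aq)
For each mole of Ce₂(CO₃)₃ that dissolves per liter, [Ce³⁺] = 2s and [CO₃²⁻] = 3s; let s denote this solubility.
Ksp = [Ce³⁺]^2[CO₃²⁻]^3 = (2s)^2 · (3s)^3 = 108s^5
108s^5 = 5.68×10⁻³⁵  ⇒  s^5 = 5.26×10⁻³⁷
s = (5.26×10⁻³⁷)^(1/5) = 5.55×10⁻⁸ mol L⁻¹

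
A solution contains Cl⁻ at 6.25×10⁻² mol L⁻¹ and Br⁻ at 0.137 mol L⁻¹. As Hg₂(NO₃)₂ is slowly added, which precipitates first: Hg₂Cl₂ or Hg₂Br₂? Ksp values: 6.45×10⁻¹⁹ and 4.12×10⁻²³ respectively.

A salt starts to precipitate once the ion product Q reaches its Ksp.
For Hg₂Cl₂: [Hg₂²⁺] = (Ksp/[Cl⁻]^2) = 1.65×10⁻¹⁶ mol L⁻¹
For Hg₂Br₂: [Hg₂²⁺] = (Ksp/[Br⁻]^2) = 2.20×10⁻²¹ mol L⁻¹
The smaller threshold [Hg₂²⁺] is reached first, so Hg₂Br₂ precipitates first.

Hg₂Br₂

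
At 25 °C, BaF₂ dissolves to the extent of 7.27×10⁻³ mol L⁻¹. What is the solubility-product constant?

Ksp = 1.54×10⁻⁶

BaF₂(s) ⇌ Ba²⁺(aq) + 2 F⁻(aq)
Let s be the molar solubility. Then [Ba²⁺] = s and [F⁻] = 2s.
Ksp = [Ba²⁺][F⁻]^2 = s · (2s)^2 = 4s^3
Ksp = 4 × (7.27×10⁻³)^3 = 1.54×10⁻⁶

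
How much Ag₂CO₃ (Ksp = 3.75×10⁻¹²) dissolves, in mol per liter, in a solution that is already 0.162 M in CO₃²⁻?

Ag₂CO₃(s) ⇌ 2 Ag⁺(aq) + CO₃²⁻(aq)
Let s be the solubility of Ag₂CO₃ here. The common ion gives [CO₃²⁻] ≈ 0.162 M, and [Ag⁺] = 2s.
Ksp = [Ag⁺]^2[CO₃²⁻] = (2s)^2(0.162)
(2s)^2 = 3.75×10⁻¹² / (0.162) = 2.31×10⁻¹¹
s = 2.41×10⁻⁶ M

2.41×10⁻⁶ M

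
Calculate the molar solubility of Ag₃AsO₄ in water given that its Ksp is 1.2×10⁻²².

1.5×10⁻⁶ M

Ag₃AsO₄(s) ⇌ 3 Ag⁺(aq) + AsO₄³⁻(aq)
With molar solubility s: [Ag⁺] = 3s, [AsO₄³⁻] = s.
Ksp = [Ag⁺]^3[AsO₄³⁻] = (3s)^3 · s = 27s^4
27s^4 = 1.2×10⁻²²  ⇒  s^4 = 4.4×10⁻²⁴
s = 1.5×10⁻⁶ M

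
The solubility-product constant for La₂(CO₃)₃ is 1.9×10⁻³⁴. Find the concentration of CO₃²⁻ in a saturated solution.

La₂(CO₃)₃(s) ⇌ 2 La³⁺(aq) + 3 CO₃²⁻(aq)
Let s be the molar solubility. Then [La³⁺] = 2s and [CO₃²⁻] = 3s.
Ksp = [La³⁺]^2[CO₃²⁻]^3 = (2s)^2 · (3s)^3 = 108s^5 = 1.9×10⁻³⁴
s = 7.1×10⁻⁸ mol L⁻¹
[CO₃²⁻] = 3s = 2.1×10⁻⁷ mol L⁻¹

2.1×10⁻⁷ M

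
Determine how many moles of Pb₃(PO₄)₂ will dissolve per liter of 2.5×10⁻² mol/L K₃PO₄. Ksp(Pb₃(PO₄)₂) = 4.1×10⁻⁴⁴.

1.3×10⁻¹⁴ M

Pb₃(PO₄)₂(s) ⇌ 3 Pb²⁺(aq) + 2 PO₄³⁻(aq)
PO₄³⁻ is already present at 2.5×10⁻² mol/L. If s mol/L of Pb₃(PO₄)₂ dissolves, [Pb²⁺] = 3s while [PO₄³⁻] ≈ 2.5×10⁻² mol/L.
Ksp = [Pb²⁺]^3[PO₄³⁻]^2 = (3s)^3(2.5×10⁻²)^2
(3s)^3 = 4.1×10⁻⁴⁴ / (2.5×10⁻²)^2 = 6.6×10⁻⁴¹
s = 1.3×10⁻¹⁴ mol/L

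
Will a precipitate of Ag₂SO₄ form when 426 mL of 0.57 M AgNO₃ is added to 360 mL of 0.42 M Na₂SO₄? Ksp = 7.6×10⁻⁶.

The combined volume is 786 mL.
[Ag⁺] = (0.57)(426)/786 = 0.31 M
[SO₄²⁻] = (0.42)(360)/786 = 0.19 M
Q = [Ag⁺]^2[SO₄²⁻] = 1.8×10⁻²
Because Q > Ksp (1.8×10⁻² vs 7.6×10⁻⁶), a precipitate of Ag₂SO₄ forms.

Yes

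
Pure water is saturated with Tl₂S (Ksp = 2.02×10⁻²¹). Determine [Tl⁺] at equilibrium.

1.59×10⁻⁷ M

Tl₂S(s) ⇌ 2 Tl⁺(aq) + S²⁻(aq)
With molar solubility s: [Tl⁺] = 2s, [S²⁻] = s.
Ksp = [Tl⁺]^2[S²⁻] = (2s)^2 · s = 4s^3 = 2.02×10⁻²¹
s = 7.96×10⁻⁸ mol/L
[Tl⁺] = 2s = 1.59×10⁻⁷ mol/L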